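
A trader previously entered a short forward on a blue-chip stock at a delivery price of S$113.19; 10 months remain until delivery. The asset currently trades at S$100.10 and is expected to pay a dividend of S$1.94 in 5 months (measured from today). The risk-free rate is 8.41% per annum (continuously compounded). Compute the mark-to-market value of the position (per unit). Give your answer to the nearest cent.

PV(remaining dividends) I = 1.94·e^(−0.0841·5/12) = 1.8732
Current forward F = (S − I)·e^(rT) = (100.10 − 1.8732)·e^(0.0841·10/12) = 98.2268 × 1.072598 = 105.3579
Value (long) = (F − K)·e^(−rT) = (105.3579 − 113.19) × 0.932316 = -7.3020
Short position value = −(long value) = S$7.30

S$7.30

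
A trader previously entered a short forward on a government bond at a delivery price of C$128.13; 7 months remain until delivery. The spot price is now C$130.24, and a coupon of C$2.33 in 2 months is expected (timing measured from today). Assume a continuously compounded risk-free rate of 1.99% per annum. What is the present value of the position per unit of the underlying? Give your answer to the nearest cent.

-C$1.27

PV(remaining coupons) I = 2.33·e^(−0.0199·2/12) = 2.3223
Current forward F = (S − I)·e^(rT) = (130.24 − 2.3223)·e^(0.0199·7/12) = 127.9177 × 1.011676 = 129.4113
Value (long) = (F − K)·e^(−rT) = (129.4113 − 128.13) × 0.988459 = 1.2665
Short position value = −(long value) = -C$1.27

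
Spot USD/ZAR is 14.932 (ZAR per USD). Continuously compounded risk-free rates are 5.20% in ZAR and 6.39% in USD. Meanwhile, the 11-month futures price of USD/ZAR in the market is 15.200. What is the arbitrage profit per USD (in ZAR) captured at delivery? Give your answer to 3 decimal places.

Fair futures: F* = S·e^(carry·T), with carry = (r_ZAR − r_USD) = 0.0520 − 0.0639 = -0.0119
F* = 14.932 · e^(-0.0119 × 11/12) = 14.932 · e^-0.010908 = 14.932 × 0.989151 = 14.7700
Market 15.200 > fair 14.7700: forward overpriced → cash-and-carry (buy spot, short the forward).
At maturity, profit = |F_mkt − F*| = |15.200 − 14.7700| = 0.430 per USD (in ZAR)

0.430 per USD (in ZAR)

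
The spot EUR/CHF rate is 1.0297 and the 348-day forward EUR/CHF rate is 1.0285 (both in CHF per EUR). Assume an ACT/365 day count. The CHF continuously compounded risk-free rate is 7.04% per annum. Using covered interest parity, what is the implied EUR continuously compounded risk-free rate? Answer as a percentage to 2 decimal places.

F = S·e^((r_CHF − r_EUR)T) ⇒ r_EUR = r_CHF − ln(F/S)/T
ln(1.0285/1.0297) = -0.001166; /(348/365) = -0.001223
r_EUR = 0.0704 + 0.001223 = 0.071623
r_EUR = 7.16%

7.16%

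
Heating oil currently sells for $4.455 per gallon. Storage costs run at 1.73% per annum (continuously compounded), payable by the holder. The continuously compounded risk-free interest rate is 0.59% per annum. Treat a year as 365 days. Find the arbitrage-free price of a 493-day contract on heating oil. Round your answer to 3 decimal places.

$4.597 per gallon

Net carry = r + u − y = 0.0059 + 0.0173 − 0.0000 = 0.0232
F = S·e^((r+u−y)T) = 4.455 · e^(0.0232 × 493/365) = 4.455 · e^0.031336
= 4.455 × 1.031832 = $4.597 per gallon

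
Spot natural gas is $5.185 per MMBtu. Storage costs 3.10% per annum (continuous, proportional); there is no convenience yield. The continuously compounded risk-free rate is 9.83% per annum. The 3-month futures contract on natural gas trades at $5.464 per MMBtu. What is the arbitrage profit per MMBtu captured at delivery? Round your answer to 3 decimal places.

Fair futures: F* = S·e^(carry·T), with carry = (r + u) = 0.0983 + 0.0310 = 0.1293
F* = 5.185 · e^(0.1293 × 3/12) = 5.185 · e^0.032325 = 5.185 × 1.032853 = $5.3553
Market $5.464 > fair $5.3553: forward overpriced → cash-and-carry (buy spot, short the forward).
At maturity, profit = |F_mkt − F*| = |5.464 − 5.3553| = $0.109 per MMBtu

$0.109 per MMBtu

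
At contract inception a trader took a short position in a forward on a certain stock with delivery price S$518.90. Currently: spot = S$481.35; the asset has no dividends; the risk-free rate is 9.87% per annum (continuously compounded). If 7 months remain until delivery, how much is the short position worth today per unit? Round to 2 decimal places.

S$8.52

Current fair forward for the remaining 7 months: F = S·e^(r·T), r = 0.0987
F = 481.35 · e^(0.0987 × 7/12) = 481.35 × 1.059265 = 509.8772
Value of long forward = (F − K)·e^(−rT) = (509.8772 − 518.90) · e^(−0.0987·7/12)
= -9.0228 × 0.944051 = -8.52
Short position value = −(long value) = S$8.52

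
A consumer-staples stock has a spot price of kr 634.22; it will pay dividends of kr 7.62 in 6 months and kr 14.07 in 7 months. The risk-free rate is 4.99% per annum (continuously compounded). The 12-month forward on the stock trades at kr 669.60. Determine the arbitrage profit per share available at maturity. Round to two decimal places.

PV(dividends) I = 7.62·e^(−0.0499·6/12) + 14.07·e^(−0.0499·7/12) = 21.0986
Fair forward F* = (S − I)·e^(rT) = (634.22 − 21.0986)·e^0.049900 = 613.1214 × 1.051166 = 644.4924
Market kr 669.60 > fair 644.4924: forward overpriced → cash-and-carry (borrow at r, buy the stock and collect the dividends, short the forward).
Profit at T = |F_mkt − F*| = |669.60 − 644.4924| = kr 25.11 per share

kr 25.11 per share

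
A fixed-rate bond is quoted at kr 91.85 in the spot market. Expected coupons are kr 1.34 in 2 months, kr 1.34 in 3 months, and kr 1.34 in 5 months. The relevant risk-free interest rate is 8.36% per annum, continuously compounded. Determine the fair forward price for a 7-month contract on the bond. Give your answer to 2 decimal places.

kr 92.32

PV(coupons) I = 1.34·e^(−0.0836·2/12) + 1.34·e^(−0.0836·3/12) + 1.34·e^(−0.0836·5/12)
I = 1.3215 + 1.3123 + 1.2941 = 3.9279
F = (S − I)·e^(rT) = (91.85 − 3.9279) · e^(0.0836·7/12)
= 87.9221 · e^0.048767 = 87.9221 × 1.049976 = kr 92.32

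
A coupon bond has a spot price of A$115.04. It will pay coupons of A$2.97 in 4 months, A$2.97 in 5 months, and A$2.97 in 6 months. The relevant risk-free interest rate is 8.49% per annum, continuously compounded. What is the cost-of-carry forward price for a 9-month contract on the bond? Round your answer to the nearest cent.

A$113.44

PV(coupons) I = 2.97·e^(−0.0849·4/12) + 2.97·e^(−0.0849·5/12) + 2.97·e^(−0.0849·6/12)
I = 2.8871 + 2.8668 + 2.8466 = 8.6005
F = (S − I)·e^(rT) = (115.04 − 8.6005) · e^(0.0849·9/12)
= 106.4395 · e^0.063675 = 106.4395 × 1.065746 = A$113.44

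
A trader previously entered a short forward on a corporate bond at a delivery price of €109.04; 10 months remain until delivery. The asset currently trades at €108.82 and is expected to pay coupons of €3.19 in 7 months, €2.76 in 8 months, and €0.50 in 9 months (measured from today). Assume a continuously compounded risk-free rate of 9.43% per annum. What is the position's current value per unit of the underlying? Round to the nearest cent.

PV(remaining coupons) I = 3.19·e^(−0.0943·7/12) + 2.76·e^(−0.0943·8/12) + 0.50·e^(−0.0943·9/12) = 6.0770
Current forward F = (S − I)·e^(rT) = (108.82 − 6.0770)·e^(0.0943·10/12) = 102.7430 × 1.081753 = 111.1425
Value (long) = (F − K)·e^(−rT) = (111.1425 − 109.04) × 0.924425 = 1.9436
Short position value = −(long value) = -€1.94

-€1.94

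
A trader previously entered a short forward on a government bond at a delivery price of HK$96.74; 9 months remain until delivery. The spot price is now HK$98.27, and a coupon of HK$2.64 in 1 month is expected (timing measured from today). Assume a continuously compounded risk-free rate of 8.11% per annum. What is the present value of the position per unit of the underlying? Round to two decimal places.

-HK$4.62

PV(remaining coupons) I = 2.64·e^(−0.0811·1/12) = 2.6222
Current forward F = (S − I)·e^(rT) = (98.27 − 2.6222)·e^(0.0811·9/12) = 95.6478 × 1.062713 = 101.6462
Value (long) = (F − K)·e^(−rT) = (101.6462 − 96.74) × 0.940988 = 4.6167
Short position value = −(long value) = -HK$4.62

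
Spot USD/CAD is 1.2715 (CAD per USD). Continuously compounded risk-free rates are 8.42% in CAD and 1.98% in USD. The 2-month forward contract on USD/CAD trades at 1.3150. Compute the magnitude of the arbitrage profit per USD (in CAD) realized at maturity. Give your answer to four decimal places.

0.0298 per USD (in CAD)

Fair forward: F* = S·e^(carry·T), with carry = (r_CAD − r_USD) = 0.0842 − 0.0198 = 0.0644
F* = 1.2715 · e^(0.0644 × 2/12) = 1.2715 · e^0.010733 = 1.2715 × 1.010791 = 1.2852
Market 1.3150 > fair 1.2852: forward overpriced → cash-and-carry (buy spot, short the forward).
At maturity, profit = |F_mkt − F*| = |1.3150 − 1.2852| = 0.0298 per USD (in CAD)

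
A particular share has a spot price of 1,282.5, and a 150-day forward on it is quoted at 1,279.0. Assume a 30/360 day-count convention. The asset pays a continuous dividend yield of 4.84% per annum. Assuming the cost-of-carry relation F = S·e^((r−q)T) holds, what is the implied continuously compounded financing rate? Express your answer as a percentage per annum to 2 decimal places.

From F = S·e^((r−q)T): (r − q) = ln(F/S)/T
ln(1279.0/1282.5) = ln(0.997271) = -0.002733
(r − q) = -0.002733 / (150/360) = -0.006559
r = ln(F/S)/T + q = -0.006559 + 0.0484 = 0.041841
r = 4.18%

4.18%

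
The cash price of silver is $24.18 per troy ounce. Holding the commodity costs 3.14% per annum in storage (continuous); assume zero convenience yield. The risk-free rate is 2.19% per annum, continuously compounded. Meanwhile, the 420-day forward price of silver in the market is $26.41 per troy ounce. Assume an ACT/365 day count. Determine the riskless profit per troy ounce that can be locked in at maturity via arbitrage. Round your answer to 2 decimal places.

$0.70 per troy ounce

Fair forward: F* = S·e^(carry·T), with carry = (r + u) = 0.0219 + 0.0314 = 0.0533
F* = 24.18 · e^(0.0533 × 420/365) = 24.18 · e^0.061332 = 24.18 × 1.063252 = $25.7094
Market $26.41 > fair $25.7094: forward overpriced → cash-and-carry (buy spot, short the forward).
At maturity, profit = |F_mkt − F*| = |26.41 − 25.7094| = $0.70 per troy ounce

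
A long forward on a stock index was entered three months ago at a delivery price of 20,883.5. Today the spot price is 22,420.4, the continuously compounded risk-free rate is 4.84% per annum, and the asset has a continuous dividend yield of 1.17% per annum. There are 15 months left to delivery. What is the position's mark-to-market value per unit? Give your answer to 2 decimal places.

2437.38

Current fair forward for the remaining 15 months: F = S·e^((r − q)·T), (r − q) = 0.0484 − 0.0117 = 0.0367
F = 22420.4 · e^(0.0367 × 15/12) = 22420.4 × 1.04694353 = 23472.8927
Value of long forward = (F − K)·e^(−rT) = (23472.8927 − 20883.5) · e^(−0.0484·15/12)
= 2589.3927 × 0.94129377 = 2437.38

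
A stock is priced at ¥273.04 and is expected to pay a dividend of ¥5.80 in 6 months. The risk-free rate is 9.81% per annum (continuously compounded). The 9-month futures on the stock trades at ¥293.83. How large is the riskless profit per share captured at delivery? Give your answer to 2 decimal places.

PV(dividends) I = 5.80·e^(−0.0981·6/12) = 5.5224
Fair futures F* = (S − I)·e^(rT) = (273.04 − 5.5224)·e^0.073575 = 267.5176 × 1.076349 = 287.9423
Market ¥293.83 > fair 287.9423: forward overpriced → cash-and-carry (borrow at r, buy the stock and collect the dividends, short the forward).
Profit at T = |F_mkt − F*| = |293.83 − 287.9423| = ¥5.89 per share

¥5.89 per share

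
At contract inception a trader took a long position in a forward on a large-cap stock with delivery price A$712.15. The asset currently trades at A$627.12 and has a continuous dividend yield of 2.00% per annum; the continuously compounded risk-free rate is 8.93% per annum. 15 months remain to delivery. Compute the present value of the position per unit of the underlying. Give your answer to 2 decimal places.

-A$25.30

Current fair forward for the remaining 15 months: F = S·e^((r − q)·T), (r − q) = 0.0893 − 0.0200 = 0.0693
F = 627.12 · e^(0.0693 × 15/12) = 627.12 × 1.090488 = 683.8668
Value of long forward = (F − K)·e^(−rT) = (683.8668 − 712.15) · e^(−0.0893·15/12)
= -28.2832 × 0.894380 = -25.30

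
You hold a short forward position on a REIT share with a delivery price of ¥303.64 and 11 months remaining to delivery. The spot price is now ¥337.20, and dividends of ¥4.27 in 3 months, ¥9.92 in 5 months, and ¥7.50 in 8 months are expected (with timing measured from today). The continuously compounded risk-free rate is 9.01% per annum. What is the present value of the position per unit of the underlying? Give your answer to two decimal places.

-¥36.84

PV(remaining dividends) I = 4.27·e^(−0.0901·3/12) + 9.92·e^(−0.0901·5/12) + 7.50·e^(−0.0901·8/12) = 20.7921
Current forward F = (S − I)·e^(rT) = (337.20 − 20.7921)·e^(0.0901·11/12) = 316.4079 × 1.086098 = 343.6500
Value (long) = (F − K)·e^(−rT) = (343.6500 − 303.64) × 0.920727 = 36.8383
Short position value = −(long value) = -¥36.84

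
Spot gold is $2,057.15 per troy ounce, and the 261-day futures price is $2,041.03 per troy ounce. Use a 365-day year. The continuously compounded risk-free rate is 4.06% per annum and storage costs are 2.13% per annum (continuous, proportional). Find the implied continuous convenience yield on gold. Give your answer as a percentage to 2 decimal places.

F = S·e^((r+u−y)T) ⇒ (r+u−y) = ln(F/S)/T
ln(2041.03/2057.15) = -0.007867; /T ⇒ -0.011002
y = r + u − ln(F/S)/T = 0.0406 + 0.0213 + 0.011002 = 0.072902
y = 7.29%

7.29%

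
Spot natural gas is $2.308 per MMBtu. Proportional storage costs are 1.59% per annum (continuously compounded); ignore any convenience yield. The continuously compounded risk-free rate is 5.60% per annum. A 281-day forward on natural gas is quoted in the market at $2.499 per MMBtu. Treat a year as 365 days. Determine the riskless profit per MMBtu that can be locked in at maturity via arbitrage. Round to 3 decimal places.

$0.060 per MMBtu

Fair forward: F* = S·e^(carry·T), with carry = (r + u) = 0.0560 + 0.0159 = 0.0719
F* = 2.308 · e^(0.0719 × 281/365) = 2.308 · e^0.055353 = 2.308 × 1.056914 = $2.4394
Market $2.499 > fair $2.4394: forward overpriced → cash-and-carry (buy spot, short the forward).
At maturity, profit = |F_mkt − F*| = |2.499 − 2.4394| = $0.060 per MMBtu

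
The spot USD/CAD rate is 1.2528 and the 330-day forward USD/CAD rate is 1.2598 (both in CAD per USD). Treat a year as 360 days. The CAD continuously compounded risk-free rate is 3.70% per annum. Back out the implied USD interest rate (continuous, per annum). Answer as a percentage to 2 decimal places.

3.09%

F = S·e^((r_CAD − r_USD)T) ⇒ r_USD = r_CAD − ln(F/S)/T
ln(1.2598/1.2528) = 0.005572; /(330/360) = 0.006079
r_USD = 0.0370 − 0.006079 = 0.030921
r_USD = 3.09%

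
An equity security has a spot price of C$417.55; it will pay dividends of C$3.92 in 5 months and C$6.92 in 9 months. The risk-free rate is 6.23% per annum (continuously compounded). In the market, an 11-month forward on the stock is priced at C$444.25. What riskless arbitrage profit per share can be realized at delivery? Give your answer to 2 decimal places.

PV(dividends) I = 3.92·e^(−0.0623·5/12) + 6.92·e^(−0.0623·9/12) = 10.4237
Fair forward F* = (S − I)·e^(rT) = (417.55 − 10.4237)·e^0.057108 = 407.1263 × 1.058770 = 431.0531
Market C$444.25 > fair 431.0531: forward overpriced → cash-and-carry (borrow at r, buy the stock and collect the dividends, short the forward).
Profit at T = |F_mkt − F*| = |444.25 − 431.0531| = C$13.20 per share

C$13.20 per share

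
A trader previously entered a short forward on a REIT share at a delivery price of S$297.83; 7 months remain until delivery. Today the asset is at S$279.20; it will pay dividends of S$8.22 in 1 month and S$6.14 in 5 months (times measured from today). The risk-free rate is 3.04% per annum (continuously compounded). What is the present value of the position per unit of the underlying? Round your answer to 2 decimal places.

S$27.66

PV(remaining dividends) I = 8.22·e^(−0.0304·1/12) + 6.14·e^(−0.0304·5/12) = 14.2619
Current forward F = (S − I)·e^(rT) = (279.20 − 14.2619)·e^(0.0304·7/12) = 264.9381 × 1.017892 = 269.6784
Value (long) = (F − K)·e^(−rT) = (269.6784 − 297.83) × 0.982423 = -27.6568
Short position value = −(long value) = S$27.66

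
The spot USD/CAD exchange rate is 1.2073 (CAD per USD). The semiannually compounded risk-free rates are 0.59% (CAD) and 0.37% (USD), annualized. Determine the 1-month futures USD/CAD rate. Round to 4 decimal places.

By covered interest parity, F = S · (1+r_CAD/2)^(2T) / (1+r_USD/2)^(2T)
= 1.2073 × 1.000491 / 1.000308 = 1.2073 × 1.000183
F = 1.2075 CAD per USD

1.2075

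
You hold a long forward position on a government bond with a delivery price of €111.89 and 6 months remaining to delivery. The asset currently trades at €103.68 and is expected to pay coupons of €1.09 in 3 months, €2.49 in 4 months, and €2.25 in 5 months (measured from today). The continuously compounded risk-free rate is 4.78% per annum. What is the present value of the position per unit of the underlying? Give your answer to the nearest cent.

PV(remaining coupons) I = 1.09·e^(−0.0478·3/12) + 2.49·e^(−0.0478·4/12) + 2.25·e^(−0.0478·5/12) = 5.7333
Current forward F = (S − I)·e^(rT) = (103.68 − 5.7333)·e^(0.0478·6/12) = 97.9467 × 1.024188 = 100.3158
Value (long) = (F − K)·e^(−rT) = (100.3158 − 111.89) × 0.976383 = -11.3009
Value = -€11.30

-€11.30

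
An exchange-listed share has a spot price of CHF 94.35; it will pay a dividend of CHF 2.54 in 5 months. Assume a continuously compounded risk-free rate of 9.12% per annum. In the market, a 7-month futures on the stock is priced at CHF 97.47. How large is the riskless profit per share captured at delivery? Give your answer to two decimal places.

CHF 0.54 per share

PV(dividends) I = 2.54·e^(−0.0912·5/12) = 2.4453
Fair futures F* = (S − I)·e^(rT) = (94.35 − 2.4453)·e^0.053200 = 91.9047 × 1.054641 = 96.9265
Market CHF 97.47 > fair 96.9265: forward overpriced → cash-and-carry (borrow at r, buy the stock and collect the dividends, short the forward).
Profit at T = |F_mkt − F*| = |97.47 − 96.9265| = CHF 0.54 per share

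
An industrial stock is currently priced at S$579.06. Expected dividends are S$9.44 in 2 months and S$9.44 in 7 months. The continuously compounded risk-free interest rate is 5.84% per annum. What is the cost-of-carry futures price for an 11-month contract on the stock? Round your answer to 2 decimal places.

S$591.42

PV(dividends) I = 9.44·e^(−0.0584·2/12) + 9.44·e^(−0.0584·7/12)
I = 9.3486 + 9.1238 = 18.4724
F = (S − I)·e^(rT) = (579.06 − 18.4724) · e^(0.0584·11/12)
= 560.5876 · e^0.053533 = 560.5876 × 1.054992 = S$591.42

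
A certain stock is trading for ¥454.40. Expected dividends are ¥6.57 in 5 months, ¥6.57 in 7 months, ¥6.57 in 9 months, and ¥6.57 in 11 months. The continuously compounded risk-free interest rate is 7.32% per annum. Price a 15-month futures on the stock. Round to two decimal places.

PV(dividends) I = 6.57·e^(−0.0732·5/12) + 6.57·e^(−0.0732·7/12) + 6.57·e^(−0.0732·9/12) + 6.57·e^(−0.0732·11/12)
I = 6.3726 + 6.2954 + 6.2190 + 6.1436 = 25.0306
F = (S − I)·e^(rT) = (454.40 − 25.0306) · e^(0.0732·15/12)
= 429.3694 · e^0.091500 = 429.3694 × 1.095817 = ¥470.51

¥470.51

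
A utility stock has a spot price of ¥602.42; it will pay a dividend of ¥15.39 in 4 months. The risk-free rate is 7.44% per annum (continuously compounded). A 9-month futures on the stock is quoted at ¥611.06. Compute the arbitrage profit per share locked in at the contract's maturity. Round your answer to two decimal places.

¥10.06 per share

PV(dividends) I = 15.39·e^(−0.0744·4/12) = 15.0130
Fair futures F* = (S − I)·e^(rT) = (602.42 − 15.0130)·e^0.055800 = 587.4070 × 1.057386 = 621.1159
Market ¥611.06 < fair 621.1159: forward underpriced → reverse cash-and-carry (short the stock, invest proceeds at r, pay the dividends, go long the forward).
Profit at T = |F_mkt − F*| = |611.06 − 621.1159| = ¥10.06 per share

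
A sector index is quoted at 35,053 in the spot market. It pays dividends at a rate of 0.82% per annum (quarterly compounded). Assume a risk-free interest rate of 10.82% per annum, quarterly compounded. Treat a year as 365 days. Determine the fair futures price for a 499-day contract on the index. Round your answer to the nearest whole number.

F = S · (1+r/4)^(4T) / (1+q/4)^(4T)
= 35053 × 1.157147 / 1.011262 = 35053 × 1.144260
F = 40,110

40,110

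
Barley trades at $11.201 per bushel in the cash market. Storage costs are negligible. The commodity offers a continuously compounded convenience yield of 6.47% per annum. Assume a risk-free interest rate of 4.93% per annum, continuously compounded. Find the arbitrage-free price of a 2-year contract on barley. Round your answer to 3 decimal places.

Net carry = r + u − y = 0.0493 + 0.0000 − 0.0647 = -0.0154
F = S·e^((r+u−y)T) = 11.201 · e^(-0.0154 × 2) = 11.201 · e^-0.030800
= 11.201 × 0.969669 = $10.861 per bushel

$10.861 per bushel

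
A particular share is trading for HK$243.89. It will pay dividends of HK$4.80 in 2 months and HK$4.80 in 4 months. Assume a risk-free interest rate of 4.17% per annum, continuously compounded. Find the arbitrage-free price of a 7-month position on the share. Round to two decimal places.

PV(dividends) I = 4.80·e^(−0.0417·2/12) + 4.80·e^(−0.0417·4/12)
I = 4.7668 + 4.7337 = 9.5005
F = (S − I)·e^(rT) = (243.89 − 9.5005) · e^(0.0417·7/12)
= 234.3895 · e^0.024325 = 234.3895 × 1.024623 = HK$240.16

HK$240.16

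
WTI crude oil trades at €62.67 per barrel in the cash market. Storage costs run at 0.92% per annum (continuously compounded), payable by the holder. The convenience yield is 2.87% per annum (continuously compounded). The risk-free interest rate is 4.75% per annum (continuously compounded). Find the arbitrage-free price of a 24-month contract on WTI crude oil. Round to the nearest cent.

€66.28 per barrel

Net carry = r + u − y = 0.0475 + 0.0092 − 0.0287 = 0.0280
F = S·e^((r+u−y)T) = 62.67 · e^(0.0280 × 24/12) = 62.67 · e^0.056000
= 62.67 × 1.057598 = €66.28 per barrel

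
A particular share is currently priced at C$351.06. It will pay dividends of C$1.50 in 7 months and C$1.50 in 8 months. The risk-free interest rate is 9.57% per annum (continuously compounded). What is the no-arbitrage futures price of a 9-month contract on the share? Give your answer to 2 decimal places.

C$374.15

PV(dividends) I = 1.50·e^(−0.0957·7/12) + 1.50·e^(−0.0957·8/12)
I = 1.4186 + 1.4073 = 2.8259
F = (S − I)·e^(rT) = (351.06 − 2.8259) · e^(0.0957·9/12)
= 348.2341 · e^0.071775 = 348.2341 × 1.074414 = C$374.15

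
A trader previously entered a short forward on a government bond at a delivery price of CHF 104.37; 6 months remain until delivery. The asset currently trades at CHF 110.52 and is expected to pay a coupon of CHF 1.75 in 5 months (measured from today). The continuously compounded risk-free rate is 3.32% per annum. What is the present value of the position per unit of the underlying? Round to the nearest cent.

-CHF 6.14

PV(remaining coupons) I = 1.75·e^(−0.0332·5/12) = 1.7260
Current forward F = (S − I)·e^(rT) = (110.52 − 1.7260)·e^(0.0332·6/12) = 108.7940 × 1.016739 = 110.6151
Value (long) = (F − K)·e^(−rT) = (110.6151 − 104.37) × 0.983537 = 6.1423
Short position value = −(long value) = -CHF 6.14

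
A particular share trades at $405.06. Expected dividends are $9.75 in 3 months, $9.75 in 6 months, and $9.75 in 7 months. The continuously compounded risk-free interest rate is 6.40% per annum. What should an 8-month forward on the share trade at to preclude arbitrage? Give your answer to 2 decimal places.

PV(dividends) I = 9.75·e^(−0.0640·3/12) + 9.75·e^(−0.0640·6/12) + 9.75·e^(−0.0640·7/12)
I = 9.5952 + 9.4429 + 9.3927 = 28.4308
F = (S − I)·e^(rT) = (405.06 − 28.4308) · e^(0.0640·8/12)
= 376.6292 · e^0.042667 = 376.6292 × 1.043590 = $393.05

$393.05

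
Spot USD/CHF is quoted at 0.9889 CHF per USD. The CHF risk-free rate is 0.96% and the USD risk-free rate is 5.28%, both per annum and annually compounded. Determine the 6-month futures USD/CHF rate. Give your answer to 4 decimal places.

0.9684

By covered interest parity, F = S · (1+r_CHF)^T / (1+r_USD)^T
= 0.9889 × 1.004789 / 1.026060 = 0.9889 × 0.979269
F = 0.9684 CHF per USD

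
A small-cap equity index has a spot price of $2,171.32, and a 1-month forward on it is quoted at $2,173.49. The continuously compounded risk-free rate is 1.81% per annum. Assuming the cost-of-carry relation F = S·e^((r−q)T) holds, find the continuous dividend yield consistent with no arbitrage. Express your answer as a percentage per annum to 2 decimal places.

0.61%

From F = S·e^((r−q)T): (r − q) = ln(F/S)/T
ln(2173.49/2171.32) = ln(1.000999) = 0.000999
(r − q) = 0.000999 / (1/12) = 0.011988
q = r − ln(F/S)/T = 0.0181 − 0.011988 = 0.006112
q = 0.61%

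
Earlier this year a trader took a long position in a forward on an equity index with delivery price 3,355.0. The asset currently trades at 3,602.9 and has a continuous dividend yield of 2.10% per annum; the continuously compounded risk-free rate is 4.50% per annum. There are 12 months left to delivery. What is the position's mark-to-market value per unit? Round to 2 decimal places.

Current fair forward for the remaining 12 months: F = S·e^((r − q)·T), (r − q) = 0.0450 − 0.0210 = 0.0240
F = 3602.9 · e^(0.0240 × 12/12) = 3602.9 × 1.02429032 = 3690.4156
Value of long forward = (F − K)·e^(−rT) = (3690.4156 − 3355.0) · e^(−0.0450·12/12)
= 335.4156 × 0.95599748 = 320.66

320.66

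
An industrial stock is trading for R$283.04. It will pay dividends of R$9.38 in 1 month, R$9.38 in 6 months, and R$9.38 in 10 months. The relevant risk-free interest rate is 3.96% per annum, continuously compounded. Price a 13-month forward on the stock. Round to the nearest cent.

PV(dividends) I = 9.38·e^(−0.0396·1/12) + 9.38·e^(−0.0396·6/12) + 9.38·e^(−0.0396·10/12)
I = 9.3491 + 9.1961 + 9.0755 = 27.6207
F = (S − I)·e^(rT) = (283.04 − 27.6207) · e^(0.0396·13/12)
= 255.4193 · e^0.042900 = 255.4193 × 1.043834 = R$266.62

R$266.62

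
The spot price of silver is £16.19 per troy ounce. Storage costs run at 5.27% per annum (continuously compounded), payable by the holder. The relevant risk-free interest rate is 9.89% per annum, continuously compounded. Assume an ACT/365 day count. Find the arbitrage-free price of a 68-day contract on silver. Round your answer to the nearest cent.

Net carry = r + u − y = 0.0989 + 0.0527 − 0.0000 = 0.1516
F = S·e^((r+u−y)T) = 16.19 · e^(0.1516 × 68/365) = 16.19 · e^0.028243
= 16.19 × 1.028646 = £16.65 per troy ounce

£16.65 per troy ounce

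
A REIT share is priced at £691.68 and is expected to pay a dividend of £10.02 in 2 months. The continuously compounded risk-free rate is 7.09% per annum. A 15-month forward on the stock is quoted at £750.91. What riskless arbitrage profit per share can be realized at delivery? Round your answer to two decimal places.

PV(dividends) I = 10.02·e^(−0.0709·2/12) = 9.9023
Fair forward F* = (S − I)·e^(rT) = (691.68 − 9.9023)·e^0.088625 = 681.7777 × 1.092671 = 744.9587
Market £750.91 > fair 744.9587: forward overpriced → cash-and-carry (borrow at r, buy the stock and collect the dividends, short the forward).
Profit at T = |F_mkt − F*| = |750.91 − 744.9587| = £5.95 per share

£5.95 per share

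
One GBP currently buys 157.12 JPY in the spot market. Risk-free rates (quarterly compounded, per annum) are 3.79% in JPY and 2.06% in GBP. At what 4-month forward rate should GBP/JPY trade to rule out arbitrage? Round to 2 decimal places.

158.02

By covered interest parity, F = S · (1+r_JPY/4)^(4T) / (1+r_GBP/4)^(4T)
= 157.12 × 1.012653 / 1.006873 = 157.12 × 1.005741
F = 158.02 JPY per GBP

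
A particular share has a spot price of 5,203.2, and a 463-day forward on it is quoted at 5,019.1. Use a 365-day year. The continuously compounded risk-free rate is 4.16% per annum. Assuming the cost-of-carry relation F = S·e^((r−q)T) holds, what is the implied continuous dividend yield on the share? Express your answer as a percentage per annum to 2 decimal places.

From F = S·e^((r−q)T): (r − q) = ln(F/S)/T
ln(5019.1/5203.2) = ln(0.964618) = -0.036023
(r − q) = -0.036023 / (463/365) = -0.028398
q = r − ln(F/S)/T = 0.0416 + 0.028398 = 0.069998
q = 7.00%

7.00%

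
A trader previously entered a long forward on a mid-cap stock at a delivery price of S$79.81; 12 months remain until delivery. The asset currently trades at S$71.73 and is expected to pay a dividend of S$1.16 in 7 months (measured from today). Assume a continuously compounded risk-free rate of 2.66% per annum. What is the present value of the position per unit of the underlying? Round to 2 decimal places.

PV(remaining dividends) I = 1.16·e^(−0.0266·7/12) = 1.1421
Current forward F = (S − I)·e^(rT) = (71.73 − 1.1421)·e^(0.0266·12/12) = 70.5879 × 1.026957 = 72.4907
Value (long) = (F − K)·e^(−rT) = (72.4907 − 79.81) × 0.973751 = -7.1272
Value = -S$7.13

-S$7.13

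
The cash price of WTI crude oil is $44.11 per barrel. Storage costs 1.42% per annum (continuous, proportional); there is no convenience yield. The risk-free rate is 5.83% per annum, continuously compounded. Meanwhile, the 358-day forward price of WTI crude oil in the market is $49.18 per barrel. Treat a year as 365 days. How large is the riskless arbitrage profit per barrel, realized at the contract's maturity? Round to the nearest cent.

$1.82 per barrel

Fair forward: F* = S·e^(carry·T), with carry = (r + u) = 0.0583 + 0.0142 = 0.0725
F* = 44.11 · e^(0.0725 × 358/365) = 44.11 · e^0.071110 = 44.11 × 1.073699 = $47.3609
Market $49.18 > fair $47.3609: forward overpriced → cash-and-carry (buy spot, short the forward).
At maturity, profit = |F_mkt − F*| = |49.18 − 47.3609| = $1.82 per barrel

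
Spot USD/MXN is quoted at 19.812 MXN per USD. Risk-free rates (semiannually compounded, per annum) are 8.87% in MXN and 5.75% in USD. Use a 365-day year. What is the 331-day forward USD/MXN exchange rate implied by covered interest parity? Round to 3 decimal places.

By covered interest parity, F = S · (1+r_MXN/2)^(2T) / (1+r_USD/2)^(2T)
= 19.812 × 1.081885 / 1.052753 = 19.812 × 1.027672
F = 20.360 MXN per USD

20.360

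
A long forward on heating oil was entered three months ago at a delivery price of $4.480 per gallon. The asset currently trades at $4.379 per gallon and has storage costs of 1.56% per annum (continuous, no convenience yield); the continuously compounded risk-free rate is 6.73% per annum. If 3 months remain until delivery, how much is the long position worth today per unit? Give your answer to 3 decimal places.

-$0.009 per gallon

Current fair forward for the remaining 3 months: F = S·e^((r + u)·T), (r + u) = 0.0673 + 0.0156 = 0.0829
F = 4.379 · e^(0.0829 × 3/12) = 4.379 × 1.020941 = 4.4707
Value of long forward = (F − K)·e^(−rT) = (4.4707 − 4.480) · e^(−0.0673·3/12)
= -0.0093 × 0.983316 = -0.009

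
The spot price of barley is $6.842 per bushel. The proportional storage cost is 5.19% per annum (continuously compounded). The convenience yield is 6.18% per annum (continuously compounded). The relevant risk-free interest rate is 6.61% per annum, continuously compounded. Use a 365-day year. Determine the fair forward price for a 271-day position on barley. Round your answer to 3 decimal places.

Net carry = r + u − y = 0.0661 + 0.0519 − 0.0618 = 0.0562
F = S·e^((r+u−y)T) = 6.842 · e^(0.0562 × 271/365) = 6.842 · e^0.041727
= 6.842 × 1.042610 = $7.134 per bushel

$7.134 per bushel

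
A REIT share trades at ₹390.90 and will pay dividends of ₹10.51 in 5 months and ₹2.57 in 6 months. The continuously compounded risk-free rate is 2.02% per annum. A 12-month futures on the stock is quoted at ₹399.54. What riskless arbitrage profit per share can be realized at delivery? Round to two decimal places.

₹13.89 per share

PV(dividends) I = 10.51·e^(−0.0202·5/12) + 2.57·e^(−0.0202·6/12) = 12.9661
Fair futures F* = (S − I)·e^(rT) = (390.90 − 12.9661)·e^0.020200 = 377.9339 × 1.020405 = 385.6456
Market ₹399.54 > fair 385.6456: forward overpriced → cash-and-carry (borrow at r, buy the stock and collect the dividends, short the forward).
Profit at T = |F_mkt − F*| = |399.54 − 385.6456| = ₹13.89 per share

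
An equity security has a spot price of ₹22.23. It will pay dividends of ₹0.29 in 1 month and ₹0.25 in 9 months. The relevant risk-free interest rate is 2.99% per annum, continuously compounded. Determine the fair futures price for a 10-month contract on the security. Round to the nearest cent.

₹22.24

PV(dividends) I = 0.29·e^(−0.0299·1/12) + 0.25·e^(−0.0299·9/12)
I = 0.2893 + 0.2445 = 0.5338
F = (S − I)·e^(rT) = (22.23 − 0.5338) · e^(0.0299·10/12)
= 21.6962 · e^0.024917 = 21.6962 × 1.025230 = ₹22.24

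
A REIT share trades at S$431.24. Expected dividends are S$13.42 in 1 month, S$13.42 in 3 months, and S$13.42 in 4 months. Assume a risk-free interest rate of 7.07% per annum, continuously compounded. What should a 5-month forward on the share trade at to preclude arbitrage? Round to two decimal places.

S$403.31

PV(dividends) I = 13.42·e^(−0.0707·1/12) + 13.42·e^(−0.0707·3/12) + 13.42·e^(−0.0707·4/12)
I = 13.3412 + 13.1849 + 13.1074 = 39.6335
F = (S − I)·e^(rT) = (431.24 − 39.6335) · e^(0.0707·5/12)
= 391.6065 · e^0.029458 = 391.6065 × 1.029896 = S$403.31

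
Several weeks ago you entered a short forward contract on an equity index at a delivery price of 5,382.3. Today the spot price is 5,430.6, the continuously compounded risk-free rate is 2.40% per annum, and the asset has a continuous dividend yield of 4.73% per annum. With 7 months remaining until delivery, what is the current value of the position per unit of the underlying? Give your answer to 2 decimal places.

Current fair forward for the remaining 7 months: F = S·e^((r − q)·T), (r − q) = 0.0240 − 0.0473 = -0.0233
F = 5430.6 · e^(-0.0233 × 7/12) = 5430.6 × 0.98650028 = 5357.2884
Value of long forward = (F − K)·e^(−rT) = (5357.2884 − 5382.3) · e^(−0.0240·7/12)
= -25.0116 × 0.98609754 = -24.66
Short position value = −(long value) = 24.66

24.66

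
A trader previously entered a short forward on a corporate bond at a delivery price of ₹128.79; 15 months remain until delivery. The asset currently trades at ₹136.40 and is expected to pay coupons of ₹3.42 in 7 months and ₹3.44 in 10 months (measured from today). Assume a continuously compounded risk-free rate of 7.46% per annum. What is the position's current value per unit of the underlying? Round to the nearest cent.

PV(remaining coupons) I = 3.42·e^(−0.0746·7/12) + 3.44·e^(−0.0746·10/12) = 6.5070
Current forward F = (S − I)·e^(rT) = (136.40 − 6.5070)·e^(0.0746·15/12) = 129.8930 × 1.097736 = 142.5882
Value (long) = (F − K)·e^(−rT) = (142.5882 − 128.79) × 0.910966 = 12.5697
Short position value = −(long value) = -₹12.57

-₹12.57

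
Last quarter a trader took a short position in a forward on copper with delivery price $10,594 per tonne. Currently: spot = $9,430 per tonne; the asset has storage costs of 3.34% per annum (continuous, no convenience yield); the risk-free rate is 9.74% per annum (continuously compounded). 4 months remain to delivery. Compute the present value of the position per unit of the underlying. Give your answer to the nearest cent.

Current fair forward for the remaining 4 months: F = S·e^((r + u)·T), (r + u) = 0.0974 + 0.0334 = 0.1308
F = 9430 · e^(0.1308 × 4/12) = 9430 × 1.04456445 = 9850.2428
Value of long forward = (F − K)·e^(−rT) = (9850.2428 − 10594) · e^(−0.0974·4/12)
= -743.7572 × 0.96805472 = -720.00
Short position value = −(long value) = $720.00

$720.00 per tonne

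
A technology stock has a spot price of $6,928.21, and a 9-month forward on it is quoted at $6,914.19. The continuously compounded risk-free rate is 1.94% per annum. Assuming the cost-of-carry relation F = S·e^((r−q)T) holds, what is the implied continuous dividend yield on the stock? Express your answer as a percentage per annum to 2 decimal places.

2.21%

From F = S·e^((r−q)T): (r − q) = ln(F/S)/T
ln(6914.19/6928.21) = ln(0.997976) = -0.002026
(r − q) = -0.002026 / (9/12) = -0.002701
q = r − ln(F/S)/T = 0.0194 + 0.002701 = 0.022101
q = 2.21%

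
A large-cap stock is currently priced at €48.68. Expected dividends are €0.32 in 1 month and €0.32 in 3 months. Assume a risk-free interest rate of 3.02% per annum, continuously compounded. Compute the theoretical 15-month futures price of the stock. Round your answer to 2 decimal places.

PV(dividends) I = 0.32·e^(−0.0302·1/12) + 0.32·e^(−0.0302·3/12)
I = 0.3192 + 0.3176 = 0.6368
F = (S − I)·e^(rT) = (48.68 − 0.6368) · e^(0.0302·15/12)
= 48.0432 · e^0.037750 = 48.0432 × 1.038472 = €49.89

€49.89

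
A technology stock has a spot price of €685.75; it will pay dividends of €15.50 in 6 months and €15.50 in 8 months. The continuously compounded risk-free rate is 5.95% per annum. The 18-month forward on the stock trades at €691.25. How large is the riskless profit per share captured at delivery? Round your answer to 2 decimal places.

PV(dividends) I = 15.50·e^(−0.0595·6/12) + 15.50·e^(−0.0595·8/12) = 29.9429
Fair forward F* = (S − I)·e^(rT) = (685.75 − 29.9429)·e^0.089250 = 655.8071 × 1.093354 = 717.0293
Market €691.25 < fair 717.0293: forward underpriced → reverse cash-and-carry (short the stock, invest proceeds at r, pay the dividends, go long the forward).
Profit at T = |F_mkt − F*| = |691.25 − 717.0293| = €25.78 per share

€25.78 per share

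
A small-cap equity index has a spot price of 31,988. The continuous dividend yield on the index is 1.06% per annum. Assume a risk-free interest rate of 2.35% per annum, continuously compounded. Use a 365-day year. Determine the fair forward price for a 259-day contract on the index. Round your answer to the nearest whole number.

32,282

F = S·e^((r − q)T) = 31988 · e^((0.0235 − 0.0106) × 259/365)
= 31988 · e^0.009154 = 31988 × 1.009196
F = 32,282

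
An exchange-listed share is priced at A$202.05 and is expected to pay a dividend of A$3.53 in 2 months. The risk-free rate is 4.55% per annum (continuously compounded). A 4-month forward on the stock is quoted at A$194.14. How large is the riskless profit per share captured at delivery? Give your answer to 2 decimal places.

PV(dividends) I = 3.53·e^(−0.0455·2/12) = 3.5033
Fair forward F* = (S − I)·e^(rT) = (202.05 − 3.5033)·e^0.015167 = 198.5467 × 1.015283 = 201.5811
Market A$194.14 < fair 201.5811: forward underpriced → reverse cash-and-carry (short the stock, invest proceeds at r, pay the dividends, go long the forward).
Profit at T = |F_mkt − F*| = |194.14 − 201.5811| = A$7.44 per share

A$7.44 per share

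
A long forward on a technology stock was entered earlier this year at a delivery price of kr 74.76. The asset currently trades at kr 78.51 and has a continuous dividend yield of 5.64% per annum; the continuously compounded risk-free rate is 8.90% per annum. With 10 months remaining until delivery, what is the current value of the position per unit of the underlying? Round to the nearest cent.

kr 5.49

Current fair forward for the remaining 10 months: F = S·e^((r − q)·T), (r − q) = 0.0890 − 0.0564 = 0.0326
F = 78.51 · e^(0.0326 × 10/12) = 78.51 × 1.027539 = 80.6721
Value of long forward = (F − K)·e^(−rT) = (80.6721 − 74.76) · e^(−0.0890·10/12)
= 5.9121 × 0.928517 = 5.49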